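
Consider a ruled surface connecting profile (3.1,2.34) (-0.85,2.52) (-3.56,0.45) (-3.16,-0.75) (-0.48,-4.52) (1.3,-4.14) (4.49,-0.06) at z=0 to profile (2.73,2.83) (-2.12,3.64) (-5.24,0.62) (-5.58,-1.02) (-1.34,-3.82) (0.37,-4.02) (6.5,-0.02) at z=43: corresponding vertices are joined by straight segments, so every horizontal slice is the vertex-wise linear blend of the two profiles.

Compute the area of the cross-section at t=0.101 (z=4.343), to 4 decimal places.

Cross-section at t=0.101: each vertex is (1-t)·p0[i] + t·p1[i].
  v1: (1-0.101)·(3.1,2.34) + 0.101·(2.73,2.83) = (3.0626,2.3895)
  v2: (1-0.101)·(-0.85,2.52) + 0.101·(-2.12,3.64) = (-0.9783,2.6331)
  v3: (1-0.101)·(-3.56,0.45) + 0.101·(-5.24,0.62) = (-3.7297,0.4672)
  v4: (1-0.101)·(-3.16,-0.75) + 0.101·(-5.58,-1.02) = (-3.4044,-0.7773)
  v5: (1-0.101)·(-0.48,-4.52) + 0.101·(-1.34,-3.82) = (-0.5669,-4.4493)
  v6: (1-0.101)·(1.3,-4.14) + 0.101·(0.37,-4.02) = (1.2061,-4.1279)
  v7: (1-0.101)·(4.49,-0.06) + 0.101·(6.5,-0.02) = (4.6930,-0.0560)
Shoelace sum Σ(x_i·y_{i+1} − x_{i+1}·y_i):
  i=1: 3.0626·2.6331 − -0.9783·2.3895 = +10.4018 (running +10.4018)
  i=2: -0.9783·0.4672 − -3.7297·2.6331 = +9.3637 (running +19.7655)
  i=3: -3.7297·-0.7773 − -3.4044·0.4672 = +4.4894 (running +24.2549)
  i=4: -3.4044·-4.4493 − -0.5669·-0.7773 = +14.7067 (running +38.9616)
  i=5: -0.5669·-4.1279 − 1.2061·-4.4493 = +7.7061 (running +46.6677)
  i=6: 1.2061·-0.0560 − 4.6930·-4.1279 = +19.3047 (running +65.9724)
  i=7: 4.6930·2.3895 − 3.0626·-0.0560 = +11.3853 (running +77.3577)
Area = |Σ|/2 = |77.3577|/2 = 38.6788

Area at t=0.101: 38.6788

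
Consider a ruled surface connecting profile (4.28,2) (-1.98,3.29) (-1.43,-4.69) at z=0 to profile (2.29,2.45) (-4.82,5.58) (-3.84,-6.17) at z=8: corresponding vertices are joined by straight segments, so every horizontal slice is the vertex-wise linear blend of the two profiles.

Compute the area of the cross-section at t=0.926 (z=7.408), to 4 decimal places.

Cross-section at t=0.926: each vertex is (1-t)·p0[i] + t·p1[i].
  v1: (1-0.926)·(4.28,2) + 0.926·(2.29,2.45) = (2.4373,2.4167)
  v2: (1-0.926)·(-1.98,3.29) + 0.926·(-4.82,5.58) = (-4.6098,5.4105)
  v3: (1-0.926)·(-1.43,-4.69) + 0.926·(-3.84,-6.17) = (-3.6617,-6.0605)
Shoelace sum Σ(x_i·y_{i+1} − x_{i+1}·y_i):
  i=1: 2.4373·5.4105 − -4.6098·2.4167 = +24.3275 (running +24.3275)
  i=2: -4.6098·-6.0605 − -3.6617·5.4105 = +47.7494 (running +72.0769)
  i=3: -3.6617·2.4167 − 2.4373·-6.0605 = +5.9218 (running +77.9987)
Area = |Σ|/2 = |77.9987|/2 = 38.9994

Area at t=0.926: 38.9994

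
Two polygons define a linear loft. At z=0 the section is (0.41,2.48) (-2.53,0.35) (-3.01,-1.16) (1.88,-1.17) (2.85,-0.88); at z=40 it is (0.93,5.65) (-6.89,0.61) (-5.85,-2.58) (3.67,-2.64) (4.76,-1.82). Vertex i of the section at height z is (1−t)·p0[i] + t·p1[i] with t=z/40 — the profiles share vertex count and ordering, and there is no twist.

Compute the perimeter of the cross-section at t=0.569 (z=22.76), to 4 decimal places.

Perimeter at t=0.569: 24.6227

Cross-section at t=0.569: each vertex is (1-t)·p0[i] + t·p1[i].
  v1: (1-0.569)·(0.41,2.48) + 0.569·(0.93,5.65) = (0.7059,4.2837)
  v2: (1-0.569)·(-2.53,0.35) + 0.569·(-6.89,0.61) = (-5.0108,0.4979)
  v3: (1-0.569)·(-3.01,-1.16) + 0.569·(-5.85,-2.58) = (-4.6260,-1.9680)
  v4: (1-0.569)·(1.88,-1.17) + 0.569·(3.67,-2.64) = (2.8985,-2.0064)
  v5: (1-0.569)·(2.85,-0.88) + 0.569·(4.76,-1.82) = (3.9368,-1.4149)
Perimeter = Σ |v_{i+1} − v_i|:
  edge 1→2: √(-5.7167² + -3.7858²) = 6.8566 (running 6.8566)
  edge 2→3: √(0.3849² + -2.4659²) = 2.4958 (running 9.3524)
  edge 3→4: √(7.5245² + -0.0385²) = 7.5246 (running 16.8770)
  edge 4→5: √(1.0383² + 0.5916²) = 1.1950 (running 18.0719)
  edge 5→1: √(-3.2309² + 5.6986²) = 6.5508 (running 24.6227)
Perimeter = 24.6227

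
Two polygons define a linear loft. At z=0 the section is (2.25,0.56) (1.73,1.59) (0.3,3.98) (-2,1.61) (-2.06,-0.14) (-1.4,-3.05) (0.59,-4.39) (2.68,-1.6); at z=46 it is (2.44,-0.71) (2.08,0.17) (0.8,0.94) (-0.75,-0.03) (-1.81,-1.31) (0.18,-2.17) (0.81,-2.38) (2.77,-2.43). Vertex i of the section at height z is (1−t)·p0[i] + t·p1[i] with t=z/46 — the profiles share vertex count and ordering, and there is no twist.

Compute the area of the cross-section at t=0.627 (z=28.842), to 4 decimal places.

Cross-section at t=0.627: each vertex is (1-t)·p0[i] + t·p1[i].
  v1: (1-0.627)·(2.25,0.56) + 0.627·(2.44,-0.71) = (2.3691,-0.2363)
  v2: (1-0.627)·(1.73,1.59) + 0.627·(2.08,0.17) = (1.9495,0.6997)
  v3: (1-0.627)·(0.3,3.98) + 0.627·(0.8,0.94) = (0.6135,2.0739)
  v4: (1-0.627)·(-2,1.61) + 0.627·(-0.75,-0.03) = (-1.2163,0.5817)
  v5: (1-0.627)·(-2.06,-0.14) + 0.627·(-1.81,-1.31) = (-1.9033,-0.8736)
  v6: (1-0.627)·(-1.4,-3.05) + 0.627·(0.18,-2.17) = (-0.4093,-2.4982)
  v7: (1-0.627)·(0.59,-4.39) + 0.627·(0.81,-2.38) = (0.7279,-3.1297)
  v8: (1-0.627)·(2.68,-1.6) + 0.627·(2.77,-2.43) = (2.7364,-2.1204)
Shoelace sum Σ(x_i·y_{i+1} − x_{i+1}·y_i):
  i=1: 2.3691·0.6997 − 1.9495·-0.2363 = +2.1182 (running +2.1182)
  i=2: 1.9495·2.0739 − 0.6135·0.6997 = +3.6138 (running +5.7320)
  i=3: 0.6135·0.5817 − -1.2163·2.0739 = +2.8793 (running +8.6113)
  i=4: -1.2163·-0.8736 − -1.9033·0.5817 = +2.1697 (running +10.7809)
  i=5: -1.9033·-2.4982 − -0.4093·-0.8736 = +4.3972 (running +15.1781)
  i=6: -0.4093·-3.1297 − 0.7279·-2.4982 = +3.0997 (running +18.2778)
  i=7: 0.7279·-2.1204 − 2.7364·-3.1297 = +7.0208 (running +25.2986)
  i=8: 2.7364·-0.2363 − 2.3691·-2.1204 = +4.3769 (running +29.6755)
Area = |Σ|/2 = |29.6755|/2 = 14.8377

Area at t=0.627: 14.8377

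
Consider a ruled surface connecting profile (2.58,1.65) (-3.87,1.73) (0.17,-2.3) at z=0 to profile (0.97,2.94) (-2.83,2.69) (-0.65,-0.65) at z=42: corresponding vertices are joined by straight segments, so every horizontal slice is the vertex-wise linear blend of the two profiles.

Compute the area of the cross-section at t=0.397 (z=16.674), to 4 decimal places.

Cross-section at t=0.397: each vertex is (1-t)·p0[i] + t·p1[i].
  v1: (1-0.397)·(2.58,1.65) + 0.397·(0.97,2.94) = (1.9408,2.1621)
  v2: (1-0.397)·(-3.87,1.73) + 0.397·(-2.83,2.69) = (-3.4571,2.1111)
  v3: (1-0.397)·(0.17,-2.3) + 0.397·(-0.65,-0.65) = (-0.1555,-1.6449)
Shoelace sum Σ(x_i·y_{i+1} − x_{i+1}·y_i):
  i=1: 1.9408·2.1111 − -3.4571·2.1621 = +11.5721 (running +11.5721)
  i=2: -3.4571·-1.6449 − -0.1555·2.1111 = +6.0152 (running +17.5872)
  i=3: -0.1555·2.1621 − 1.9408·-1.6449 = +2.8563 (running +20.4435)
Area = |Σ|/2 = |20.4435|/2 = 10.2217

Area at t=0.397: 10.2217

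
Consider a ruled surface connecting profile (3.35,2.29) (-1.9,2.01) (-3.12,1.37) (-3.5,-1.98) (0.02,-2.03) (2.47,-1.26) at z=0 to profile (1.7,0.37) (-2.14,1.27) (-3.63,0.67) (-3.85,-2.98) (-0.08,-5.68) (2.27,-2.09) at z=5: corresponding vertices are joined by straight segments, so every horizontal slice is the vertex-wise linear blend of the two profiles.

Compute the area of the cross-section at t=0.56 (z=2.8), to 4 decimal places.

Area at t=0.56: 26.8675

Cross-section at t=0.56: each vertex is (1-t)·p0[i] + t·p1[i].
  v1: (1-0.56)·(3.35,2.29) + 0.56·(1.7,0.37) = (2.4260,1.2148)
  v2: (1-0.56)·(-1.9,2.01) + 0.56·(-2.14,1.27) = (-2.0344,1.5956)
  v3: (1-0.56)·(-3.12,1.37) + 0.56·(-3.63,0.67) = (-3.4056,0.9780)
  v4: (1-0.56)·(-3.5,-1.98) + 0.56·(-3.85,-2.98) = (-3.6960,-2.5400)
  v5: (1-0.56)·(0.02,-2.03) + 0.56·(-0.08,-5.68) = (-0.0360,-4.0740)
  v6: (1-0.56)·(2.47,-1.26) + 0.56·(2.27,-2.09) = (2.3580,-1.7248)
Shoelace sum Σ(x_i·y_{i+1} − x_{i+1}·y_i):
  i=1: 2.4260·1.5956 − -2.0344·1.2148 = +6.3423 (running +6.3423)
  i=2: -2.0344·0.9780 − -3.4056·1.5956 = +3.4443 (running +9.7866)
  i=3: -3.4056·-2.5400 − -3.6960·0.9780 = +12.2649 (running +22.0516)
  i=4: -3.6960·-4.0740 − -0.0360·-2.5400 = +14.9661 (running +37.0176)
  i=5: -0.0360·-1.7248 − 2.3580·-4.0740 = +9.6686 (running +46.6862)
  i=6: 2.3580·1.2148 − 2.4260·-1.7248 = +7.0489 (running +53.7351)
Area = |Σ|/2 = |53.7351|/2 = 26.8675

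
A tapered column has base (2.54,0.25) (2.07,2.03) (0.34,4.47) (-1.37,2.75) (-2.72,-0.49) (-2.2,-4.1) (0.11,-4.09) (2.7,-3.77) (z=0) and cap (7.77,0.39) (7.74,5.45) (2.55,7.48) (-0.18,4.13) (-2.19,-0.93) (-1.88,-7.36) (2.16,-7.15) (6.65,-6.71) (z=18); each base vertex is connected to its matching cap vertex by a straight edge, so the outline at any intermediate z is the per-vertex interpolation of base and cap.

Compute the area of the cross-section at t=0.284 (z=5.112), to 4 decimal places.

Area at t=0.284: 52.9573

Cross-section at t=0.284: each vertex is (1-t)·p0[i] + t·p1[i].
  v1: (1-0.284)·(2.54,0.25) + 0.284·(7.77,0.39) = (4.0253,0.2898)
  v2: (1-0.284)·(2.07,2.03) + 0.284·(7.74,5.45) = (3.6803,3.0013)
  v3: (1-0.284)·(0.34,4.47) + 0.284·(2.55,7.48) = (0.9676,5.3248)
  v4: (1-0.284)·(-1.37,2.75) + 0.284·(-0.18,4.13) = (-1.0320,3.1419)
  v5: (1-0.284)·(-2.72,-0.49) + 0.284·(-2.19,-0.93) = (-2.5695,-0.6150)
  v6: (1-0.284)·(-2.2,-4.1) + 0.284·(-1.88,-7.36) = (-2.1091,-5.0258)
  v7: (1-0.284)·(0.11,-4.09) + 0.284·(2.16,-7.15) = (0.6922,-4.9590)
  v8: (1-0.284)·(2.7,-3.77) + 0.284·(6.65,-6.71) = (3.8218,-4.6050)
Shoelace sum Σ(x_i·y_{i+1} − x_{i+1}·y_i):
  i=1: 4.0253·3.0013 − 3.6803·0.2898 = +11.0147 (running +11.0147)
  i=2: 3.6803·5.3248 − 0.9676·3.0013 = +16.6927 (running +27.7075)
  i=3: 0.9676·3.1419 − -1.0320·5.3248 = +8.5357 (running +36.2432)
  i=4: -1.0320·-0.6150 − -2.5695·3.1419 = +8.7078 (running +44.9509)
  i=5: -2.5695·-5.0258 − -2.1091·-0.6150 = +11.6168 (running +56.5677)
  i=6: -2.1091·-4.9590 − 0.6922·-5.0258 = +13.9381 (running +70.5058)
  i=7: 0.6922·-4.6050 − 3.8218·-4.9590 = +15.7649 (running +86.2707)
  i=8: 3.8218·0.2898 − 4.0253·-4.6050 = +19.6438 (running +105.9145)
Area = |Σ|/2 = |105.9145|/2 = 52.9573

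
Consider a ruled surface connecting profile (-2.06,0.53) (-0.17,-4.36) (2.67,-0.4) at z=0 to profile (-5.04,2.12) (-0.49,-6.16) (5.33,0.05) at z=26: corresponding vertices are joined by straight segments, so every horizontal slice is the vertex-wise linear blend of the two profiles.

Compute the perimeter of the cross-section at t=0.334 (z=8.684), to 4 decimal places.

Perimeter at t=0.334: 19.4499

Cross-section at t=0.334: each vertex is (1-t)·p0[i] + t·p1[i].
  v1: (1-0.334)·(-2.06,0.53) + 0.334·(-5.04,2.12) = (-3.0553,1.0611)
  v2: (1-0.334)·(-0.17,-4.36) + 0.334·(-0.49,-6.16) = (-0.2769,-4.9612)
  v3: (1-0.334)·(2.67,-0.4) + 0.334·(5.33,0.05) = (3.5584,-0.2497)
Perimeter = Σ |v_{i+1} − v_i|:
  edge 1→2: √(2.7784² + -6.0223²) = 6.6323 (running 6.6323)
  edge 2→3: √(3.8353² + 4.7115²) = 6.0752 (running 12.7075)
  edge 3→1: √(-6.6138² + 1.3108²) = 6.7424 (running 19.4499)
Perimeter = 19.4499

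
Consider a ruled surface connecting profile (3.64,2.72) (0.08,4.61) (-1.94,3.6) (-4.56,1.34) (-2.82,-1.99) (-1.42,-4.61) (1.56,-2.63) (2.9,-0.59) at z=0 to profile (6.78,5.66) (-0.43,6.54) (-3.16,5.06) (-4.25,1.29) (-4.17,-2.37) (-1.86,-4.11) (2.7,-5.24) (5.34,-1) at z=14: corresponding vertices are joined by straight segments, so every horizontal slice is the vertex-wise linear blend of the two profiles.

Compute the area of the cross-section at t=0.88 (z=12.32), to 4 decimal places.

Cross-section at t=0.88: each vertex is (1-t)·p0[i] + t·p1[i].
  v1: (1-0.88)·(3.64,2.72) + 0.88·(6.78,5.66) = (6.4032,5.3072)
  v2: (1-0.88)·(0.08,4.61) + 0.88·(-0.43,6.54) = (-0.3688,6.3084)
  v3: (1-0.88)·(-1.94,3.6) + 0.88·(-3.16,5.06) = (-3.0136,4.8848)
  v4: (1-0.88)·(-4.56,1.34) + 0.88·(-4.25,1.29) = (-4.2872,1.2960)
  v5: (1-0.88)·(-2.82,-1.99) + 0.88·(-4.17,-2.37) = (-4.0080,-2.3244)
  v6: (1-0.88)·(-1.42,-4.61) + 0.88·(-1.86,-4.11) = (-1.8072,-4.1700)
  v7: (1-0.88)·(1.56,-2.63) + 0.88·(2.7,-5.24) = (2.5632,-4.9268)
  v8: (1-0.88)·(2.9,-0.59) + 0.88·(5.34,-1) = (5.0472,-0.9508)
Shoelace sum Σ(x_i·y_{i+1} − x_{i+1}·y_i):
  i=1: 6.4032·6.3084 − -0.3688·5.3072 = +42.3512 (running +42.3512)
  i=2: -0.3688·4.8848 − -3.0136·6.3084 = +17.2095 (running +59.5607)
  i=3: -3.0136·1.2960 − -4.2872·4.8848 = +17.0365 (running +76.5972)
  i=4: -4.2872·-2.3244 − -4.0080·1.2960 = +15.1595 (running +91.7567)
  i=5: -4.0080·-4.1700 − -1.8072·-2.3244 = +12.5127 (running +104.2695)
  i=6: -1.8072·-4.9268 − 2.5632·-4.1700 = +19.5923 (running +123.8617)
  i=7: 2.5632·-0.9508 − 5.0472·-4.9268 = +22.4295 (running +146.2912)
  i=8: 5.0472·5.3072 − 6.4032·-0.9508 = +32.8747 (running +179.1658)
Area = |Σ|/2 = |179.1658|/2 = 89.5829

Area at t=0.88: 89.5829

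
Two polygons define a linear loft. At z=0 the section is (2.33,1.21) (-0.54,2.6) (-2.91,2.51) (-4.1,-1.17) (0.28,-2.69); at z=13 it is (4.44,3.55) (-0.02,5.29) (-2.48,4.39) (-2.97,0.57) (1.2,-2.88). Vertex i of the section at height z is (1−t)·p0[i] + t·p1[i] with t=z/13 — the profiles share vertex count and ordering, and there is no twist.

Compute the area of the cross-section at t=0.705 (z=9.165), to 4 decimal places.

Area at t=0.705: 31.9758

Cross-section at t=0.705: each vertex is (1-t)·p0[i] + t·p1[i].
  v1: (1-0.705)·(2.33,1.21) + 0.705·(4.44,3.55) = (3.8176,2.8597)
  v2: (1-0.705)·(-0.54,2.6) + 0.705·(-0.02,5.29) = (-0.1734,4.4965)
  v3: (1-0.705)·(-2.91,2.51) + 0.705·(-2.48,4.39) = (-2.6069,3.8354)
  v4: (1-0.705)·(-4.1,-1.17) + 0.705·(-2.97,0.57) = (-3.3034,0.0567)
  v5: (1-0.705)·(0.28,-2.69) + 0.705·(1.2,-2.88) = (0.9286,-2.8239)
Shoelace sum Σ(x_i·y_{i+1} − x_{i+1}·y_i):
  i=1: 3.8176·4.4965 − -0.1734·2.8597 = +17.6613 (running +17.6613)
  i=2: -0.1734·3.8354 − -2.6069·4.4965 = +11.0565 (running +28.7178)
  i=3: -2.6069·0.0567 − -3.3034·3.8354 = +12.5219 (running +41.2397)
  i=4: -3.3034·-2.8239 − 0.9286·0.0567 = +9.2758 (running +50.5155)
  i=5: 0.9286·2.8597 − 3.8176·-2.8239 = +13.4361 (running +63.9516)
Area = |Σ|/2 = |63.9516|/2 = 31.9758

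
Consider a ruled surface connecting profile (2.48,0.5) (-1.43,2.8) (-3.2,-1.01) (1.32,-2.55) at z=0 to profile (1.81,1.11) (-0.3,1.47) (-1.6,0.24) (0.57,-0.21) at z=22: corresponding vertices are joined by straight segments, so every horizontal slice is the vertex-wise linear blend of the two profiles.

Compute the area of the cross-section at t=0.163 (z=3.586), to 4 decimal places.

Cross-section at t=0.163: each vertex is (1-t)·p0[i] + t·p1[i].
  v1: (1-0.163)·(2.48,0.5) + 0.163·(1.81,1.11) = (2.3708,0.5994)
  v2: (1-0.163)·(-1.43,2.8) + 0.163·(-0.3,1.47) = (-1.2458,2.5832)
  v3: (1-0.163)·(-3.2,-1.01) + 0.163·(-1.6,0.24) = (-2.9392,-0.8062)
  v4: (1-0.163)·(1.32,-2.55) + 0.163·(0.57,-0.21) = (1.1978,-2.1686)
Shoelace sum Σ(x_i·y_{i+1} − x_{i+1}·y_i):
  i=1: 2.3708·2.5832 − -1.2458·0.5994 = +6.8710 (running +6.8710)
  i=2: -1.2458·-0.8062 − -2.9392·2.5832 = +8.5970 (running +15.4680)
  i=3: -2.9392·-2.1686 − 1.1978·-0.8062 = +7.3396 (running +22.8076)
  i=4: 1.1978·0.5994 − 2.3708·-2.1686 = +5.8592 (running +28.6668)
Area = |Σ|/2 = |28.6668|/2 = 14.3334

Area at t=0.163: 14.3334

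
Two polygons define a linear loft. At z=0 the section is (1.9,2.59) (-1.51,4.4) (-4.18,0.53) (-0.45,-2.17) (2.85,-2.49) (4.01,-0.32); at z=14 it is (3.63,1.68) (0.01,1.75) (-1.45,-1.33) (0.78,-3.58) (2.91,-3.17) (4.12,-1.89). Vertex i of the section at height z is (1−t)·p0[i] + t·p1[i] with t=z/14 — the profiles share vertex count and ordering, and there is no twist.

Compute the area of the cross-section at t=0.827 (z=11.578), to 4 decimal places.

Cross-section at t=0.827: each vertex is (1-t)·p0[i] + t·p1[i].
  v1: (1-0.827)·(1.9,2.59) + 0.827·(3.63,1.68) = (3.3307,1.8374)
  v2: (1-0.827)·(-1.51,4.4) + 0.827·(0.01,1.75) = (-0.2530,2.2085)
  v3: (1-0.827)·(-4.18,0.53) + 0.827·(-1.45,-1.33) = (-1.9223,-1.0082)
  v4: (1-0.827)·(-0.45,-2.17) + 0.827·(0.78,-3.58) = (0.5672,-3.3361)
  v5: (1-0.827)·(2.85,-2.49) + 0.827·(2.91,-3.17) = (2.8996,-3.0524)
  v6: (1-0.827)·(4.01,-0.32) + 0.827·(4.12,-1.89) = (4.1010,-1.6184)
Shoelace sum Σ(x_i·y_{i+1} − x_{i+1}·y_i):
  i=1: 3.3307·2.2085 − -0.2530·1.8374 = +7.8205 (running +7.8205)
  i=2: -0.2530·-1.0082 − -1.9223·2.2085 = +4.5003 (running +12.3208)
  i=3: -1.9223·-3.3361 − 0.5672·-1.0082 = +6.9848 (running +19.3056)
  i=4: 0.5672·-3.0524 − 2.8996·-3.3361 = +7.9420 (running +27.2476)
  i=5: 2.8996·-1.6184 − 4.1010·-3.0524 = +7.8249 (running +35.0725)
  i=6: 4.1010·1.8374 − 3.3307·-1.6184 = +12.9256 (running +47.9981)
Area = |Σ|/2 = |47.9981|/2 = 23.9991

Area at t=0.827: 23.9991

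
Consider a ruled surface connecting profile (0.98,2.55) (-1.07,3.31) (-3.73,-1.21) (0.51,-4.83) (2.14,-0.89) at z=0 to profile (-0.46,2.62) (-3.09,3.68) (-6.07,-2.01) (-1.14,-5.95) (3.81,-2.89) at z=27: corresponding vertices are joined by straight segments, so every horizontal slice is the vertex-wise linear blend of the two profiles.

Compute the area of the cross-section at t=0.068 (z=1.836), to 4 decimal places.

Cross-section at t=0.068: each vertex is (1-t)·p0[i] + t·p1[i].
  v1: (1-0.068)·(0.98,2.55) + 0.068·(-0.46,2.62) = (0.8821,2.5548)
  v2: (1-0.068)·(-1.07,3.31) + 0.068·(-3.09,3.68) = (-1.2074,3.3352)
  v3: (1-0.068)·(-3.73,-1.21) + 0.068·(-6.07,-2.01) = (-3.8891,-1.2644)
  v4: (1-0.068)·(0.51,-4.83) + 0.068·(-1.14,-5.95) = (0.3978,-4.9062)
  v5: (1-0.068)·(2.14,-0.89) + 0.068·(3.81,-2.89) = (2.2536,-1.0260)
Shoelace sum Σ(x_i·y_{i+1} − x_{i+1}·y_i):
  i=1: 0.8821·3.3352 − -1.2074·2.5548 = +6.0264 (running +6.0264)
  i=2: -1.2074·-1.2644 − -3.8891·3.3352 = +14.4974 (running +20.5238)
  i=3: -3.8891·-4.9062 − 0.3978·-1.2644 = +19.5836 (running +40.1074)
  i=4: 0.3978·-1.0260 − 2.2536·-4.9062 = +10.6482 (running +50.7556)
  i=5: 2.2536·2.5548 − 0.8821·-1.0260 = +6.6623 (running +57.4179)
Area = |Σ|/2 = |57.4179|/2 = 28.7090

Area at t=0.068: 28.7090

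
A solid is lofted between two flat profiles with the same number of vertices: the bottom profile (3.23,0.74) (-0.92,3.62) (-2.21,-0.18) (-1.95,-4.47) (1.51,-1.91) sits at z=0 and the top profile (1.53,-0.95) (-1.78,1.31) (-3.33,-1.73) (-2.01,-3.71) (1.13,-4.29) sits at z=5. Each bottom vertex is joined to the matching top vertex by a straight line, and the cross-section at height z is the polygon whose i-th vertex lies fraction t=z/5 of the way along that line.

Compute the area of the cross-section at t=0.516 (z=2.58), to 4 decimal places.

Cross-section at t=0.516: each vertex is (1-t)·p0[i] + t·p1[i].
  v1: (1-0.516)·(3.23,0.74) + 0.516·(1.53,-0.95) = (2.3528,-0.1320)
  v2: (1-0.516)·(-0.92,3.62) + 0.516·(-1.78,1.31) = (-1.3638,2.4280)
  v3: (1-0.516)·(-2.21,-0.18) + 0.516·(-3.33,-1.73) = (-2.7879,-0.9798)
  v4: (1-0.516)·(-1.95,-4.47) + 0.516·(-2.01,-3.71) = (-1.9810,-4.0778)
  v5: (1-0.516)·(1.51,-1.91) + 0.516·(1.13,-4.29) = (1.3139,-3.1381)
Shoelace sum Σ(x_i·y_{i+1} − x_{i+1}·y_i):
  i=1: 2.3528·2.4280 − -1.3638·-0.1320 = +5.5326 (running +5.5326)
  i=2: -1.3638·-0.9798 − -2.7879·2.4280 = +8.1054 (running +13.6380)
  i=3: -2.7879·-4.0778 − -1.9810·-0.9798 = +9.4277 (running +23.0658)
  i=4: -1.9810·-3.1381 − 1.3139·-4.0778 = +11.5744 (running +34.6401)
  i=5: 1.3139·-0.1320 − 2.3528·-3.1381 = +7.2098 (running +41.8499)
Area = |Σ|/2 = |41.8499|/2 = 20.9250

Area at t=0.516: 20.9250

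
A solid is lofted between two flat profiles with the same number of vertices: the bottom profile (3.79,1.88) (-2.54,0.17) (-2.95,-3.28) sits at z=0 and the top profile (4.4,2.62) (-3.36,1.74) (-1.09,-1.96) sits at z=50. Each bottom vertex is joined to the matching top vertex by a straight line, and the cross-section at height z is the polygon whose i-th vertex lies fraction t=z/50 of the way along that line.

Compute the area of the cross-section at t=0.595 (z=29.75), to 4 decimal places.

Cross-section at t=0.595: each vertex is (1-t)·p0[i] + t·p1[i].
  v1: (1-0.595)·(3.79,1.88) + 0.595·(4.4,2.62) = (4.1529,2.3203)
  v2: (1-0.595)·(-2.54,0.17) + 0.595·(-3.36,1.74) = (-3.0279,1.1041)
  v3: (1-0.595)·(-2.95,-3.28) + 0.595·(-1.09,-1.96) = (-1.8433,-2.4946)
Shoelace sum Σ(x_i·y_{i+1} − x_{i+1}·y_i):
  i=1: 4.1529·1.1041 − -3.0279·2.3203 = +11.6111 (running +11.6111)
  i=2: -3.0279·-2.4946 − -1.8433·1.1041 = +9.5887 (running +21.1998)
  i=3: -1.8433·2.3203 − 4.1529·-2.4946 = +6.0829 (running +27.2827)
Area = |Σ|/2 = |27.2827|/2 = 13.6414

Area at t=0.595: 13.6414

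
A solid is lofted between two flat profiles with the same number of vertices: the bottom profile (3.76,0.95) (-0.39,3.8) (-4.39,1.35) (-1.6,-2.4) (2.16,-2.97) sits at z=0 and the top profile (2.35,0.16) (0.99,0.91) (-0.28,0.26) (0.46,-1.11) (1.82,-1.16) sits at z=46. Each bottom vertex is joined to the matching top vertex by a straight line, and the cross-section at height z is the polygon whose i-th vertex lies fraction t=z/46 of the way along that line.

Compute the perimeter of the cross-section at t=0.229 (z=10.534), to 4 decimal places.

Cross-section at t=0.229: each vertex is (1-t)·p0[i] + t·p1[i].
  v1: (1-0.229)·(3.76,0.95) + 0.229·(2.35,0.16) = (3.4371,0.7691)
  v2: (1-0.229)·(-0.39,3.8) + 0.229·(0.99,0.91) = (-0.0740,3.1382)
  v3: (1-0.229)·(-4.39,1.35) + 0.229·(-0.28,0.26) = (-3.4488,1.1004)
  v4: (1-0.229)·(-1.6,-2.4) + 0.229·(0.46,-1.11) = (-1.1283,-2.1046)
  v5: (1-0.229)·(2.16,-2.97) + 0.229·(1.82,-1.16) = (2.0821,-2.5555)
Perimeter = Σ |v_{i+1} − v_i|:
  edge 1→2: √(-3.5111² + 2.3691²) = 4.2356 (running 4.2356)
  edge 2→3: √(-3.3748² + -2.0378²) = 3.9423 (running 8.1780)
  edge 3→4: √(2.3205² + -3.2050²) = 3.9569 (running 12.1348)
  edge 4→5: √(3.2104² + -0.4509²) = 3.2419 (running 15.3767)
  edge 5→1: √(1.3550² + 3.3246²) = 3.5901 (running 18.9669)
Perimeter = 18.9669

Perimeter at t=0.229: 18.9669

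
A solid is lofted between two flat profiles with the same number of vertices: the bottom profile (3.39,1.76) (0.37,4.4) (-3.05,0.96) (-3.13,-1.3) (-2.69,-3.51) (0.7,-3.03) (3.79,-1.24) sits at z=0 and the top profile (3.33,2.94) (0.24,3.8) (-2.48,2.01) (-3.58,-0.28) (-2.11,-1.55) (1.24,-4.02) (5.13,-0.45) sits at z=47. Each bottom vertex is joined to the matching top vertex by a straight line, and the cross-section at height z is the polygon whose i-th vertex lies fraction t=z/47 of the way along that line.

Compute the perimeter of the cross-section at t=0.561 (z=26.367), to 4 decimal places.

Cross-section at t=0.561: each vertex is (1-t)·p0[i] + t·p1[i].
  v1: (1-0.561)·(3.39,1.76) + 0.561·(3.33,2.94) = (3.3563,2.4220)
  v2: (1-0.561)·(0.37,4.4) + 0.561·(0.24,3.8) = (0.2971,4.0634)
  v3: (1-0.561)·(-3.05,0.96) + 0.561·(-2.48,2.01) = (-2.7302,1.5490)
  v4: (1-0.561)·(-3.13,-1.3) + 0.561·(-3.58,-0.28) = (-3.3824,-0.7278)
  v5: (1-0.561)·(-2.69,-3.51) + 0.561·(-2.11,-1.55) = (-2.3646,-2.4104)
  v6: (1-0.561)·(0.7,-3.03) + 0.561·(1.24,-4.02) = (1.0029,-3.5854)
  v7: (1-0.561)·(3.79,-1.24) + 0.561·(5.13,-0.45) = (4.5417,-0.7968)
Perimeter = Σ |v_{i+1} − v_i|:
  edge 1→2: √(-3.0593² + 1.6414²) = 3.4718 (running 3.4718)
  edge 2→3: √(-3.0273² + -2.5143²) = 3.9353 (running 7.4071)
  edge 3→4: √(-0.6522² + -2.2768²) = 2.3684 (running 9.7755)
  edge 4→5: √(1.0178² + -1.6827²) = 1.9666 (running 11.7420)
  edge 5→6: √(3.3676² + -1.1749²) = 3.5666 (running 15.3087)
  edge 6→7: √(3.5388² + 2.7886²) = 4.5055 (running 19.8142)
  edge 7→1: √(-1.1854² + 3.2188²) = 3.4301 (running 23.2443)
Perimeter = 23.2443

Perimeter at t=0.561: 23.2443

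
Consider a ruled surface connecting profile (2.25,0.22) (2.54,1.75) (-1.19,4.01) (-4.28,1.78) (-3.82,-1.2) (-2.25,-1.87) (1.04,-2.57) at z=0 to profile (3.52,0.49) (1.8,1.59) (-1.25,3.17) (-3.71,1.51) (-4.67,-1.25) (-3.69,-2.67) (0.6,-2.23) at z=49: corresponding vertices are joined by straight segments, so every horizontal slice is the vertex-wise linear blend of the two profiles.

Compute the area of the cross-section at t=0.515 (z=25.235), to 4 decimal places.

Area at t=0.515: 30.1373

Cross-section at t=0.515: each vertex is (1-t)·p0[i] + t·p1[i].
  v1: (1-0.515)·(2.25,0.22) + 0.515·(3.52,0.49) = (2.9040,0.3591)
  v2: (1-0.515)·(2.54,1.75) + 0.515·(1.8,1.59) = (2.1589,1.6676)
  v3: (1-0.515)·(-1.19,4.01) + 0.515·(-1.25,3.17) = (-1.2209,3.5774)
  v4: (1-0.515)·(-4.28,1.78) + 0.515·(-3.71,1.51) = (-3.9865,1.6410)
  v5: (1-0.515)·(-3.82,-1.2) + 0.515·(-4.67,-1.25) = (-4.2577,-1.2258)
  v6: (1-0.515)·(-2.25,-1.87) + 0.515·(-3.69,-2.67) = (-2.9916,-2.2820)
  v7: (1-0.515)·(1.04,-2.57) + 0.515·(0.6,-2.23) = (0.8134,-2.3949)
Shoelace sum Σ(x_i·y_{i+1} − x_{i+1}·y_i):
  i=1: 2.9040·1.6676 − 2.1589·0.3591 = +4.0676 (running +4.0676)
  i=2: 2.1589·3.5774 − -1.2209·1.6676 = +9.7592 (running +13.8269)
  i=3: -1.2209·1.6410 − -3.9865·3.5774 = +12.2577 (running +26.0846)
  i=4: -3.9865·-1.2258 − -4.2577·1.6410 = +11.8731 (running +37.9577)
  i=5: -4.2577·-2.2820 − -2.9916·-1.2258 = +6.0492 (running +44.0069)
  i=6: -2.9916·-2.3949 − 0.8134·-2.2820 = +9.0208 (running +53.0277)
  i=7: 0.8134·0.3591 − 2.9040·-2.3949 = +7.2470 (running +60.2747)
Area = |Σ|/2 = |60.2747|/2 = 30.1373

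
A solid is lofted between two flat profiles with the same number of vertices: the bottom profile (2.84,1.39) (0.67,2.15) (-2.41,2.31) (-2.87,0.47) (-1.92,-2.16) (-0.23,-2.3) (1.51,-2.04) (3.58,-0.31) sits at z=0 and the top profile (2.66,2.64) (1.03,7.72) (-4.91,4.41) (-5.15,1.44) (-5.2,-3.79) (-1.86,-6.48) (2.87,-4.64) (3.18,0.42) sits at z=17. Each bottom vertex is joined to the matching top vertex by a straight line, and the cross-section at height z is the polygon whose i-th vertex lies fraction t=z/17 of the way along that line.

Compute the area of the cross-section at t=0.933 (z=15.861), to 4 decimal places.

Area at t=0.933: 84.1452

Cross-section at t=0.933: each vertex is (1-t)·p0[i] + t·p1[i].
  v1: (1-0.933)·(2.84,1.39) + 0.933·(2.66,2.64) = (2.6721,2.5563)
  v2: (1-0.933)·(0.67,2.15) + 0.933·(1.03,7.72) = (1.0059,7.3468)
  v3: (1-0.933)·(-2.41,2.31) + 0.933·(-4.91,4.41) = (-4.7425,4.2693)
  v4: (1-0.933)·(-2.87,0.47) + 0.933·(-5.15,1.44) = (-4.9972,1.3750)
  v5: (1-0.933)·(-1.92,-2.16) + 0.933·(-5.2,-3.79) = (-4.9802,-3.6808)
  v6: (1-0.933)·(-0.23,-2.3) + 0.933·(-1.86,-6.48) = (-1.7508,-6.1999)
  v7: (1-0.933)·(1.51,-2.04) + 0.933·(2.87,-4.64) = (2.7789,-4.4658)
  v8: (1-0.933)·(3.58,-0.31) + 0.933·(3.18,0.42) = (3.2068,0.3711)
Shoelace sum Σ(x_i·y_{i+1} − x_{i+1}·y_i):
  i=1: 2.6721·7.3468 − 1.0059·2.5563 = +17.0598 (running +17.0598)
  i=2: 1.0059·4.2693 − -4.7425·7.3468 = +39.1366 (running +56.1965)
  i=3: -4.7425·1.3750 − -4.9972·4.2693 = +14.8137 (running +71.0102)
  i=4: -4.9972·-3.6808 − -4.9802·1.3750 = +25.2417 (running +96.2519)
  i=5: -4.9802·-6.1999 − -1.7508·-3.6808 = +24.4329 (running +120.6848)
  i=6: -1.7508·-4.4658 − 2.7789·-6.1999 = +25.0476 (running +145.7324)
  i=7: 2.7789·0.3711 − 3.2068·-4.4658 = +15.3521 (running +161.0845)
  i=8: 3.2068·2.5563 − 2.6721·0.3711 = +7.2058 (running +168.2903)
Area = |Σ|/2 = |168.2903|/2 = 84.1452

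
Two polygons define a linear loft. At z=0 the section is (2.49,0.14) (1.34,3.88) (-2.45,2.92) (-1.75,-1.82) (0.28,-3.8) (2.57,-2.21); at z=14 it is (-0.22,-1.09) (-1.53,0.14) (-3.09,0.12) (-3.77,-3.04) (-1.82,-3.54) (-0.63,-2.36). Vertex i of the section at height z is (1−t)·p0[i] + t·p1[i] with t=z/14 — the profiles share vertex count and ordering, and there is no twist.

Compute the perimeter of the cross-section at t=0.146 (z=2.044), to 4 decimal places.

Perimeter at t=0.146: 19.1643

Cross-section at t=0.146: each vertex is (1-t)·p0[i] + t·p1[i].
  v1: (1-0.146)·(2.49,0.14) + 0.146·(-0.22,-1.09) = (2.0943,-0.0396)
  v2: (1-0.146)·(1.34,3.88) + 0.146·(-1.53,0.14) = (0.9210,3.3340)
  v3: (1-0.146)·(-2.45,2.92) + 0.146·(-3.09,0.12) = (-2.5434,2.5112)
  v4: (1-0.146)·(-1.75,-1.82) + 0.146·(-3.77,-3.04) = (-2.0449,-1.9981)
  v5: (1-0.146)·(0.28,-3.8) + 0.146·(-1.82,-3.54) = (-0.0266,-3.7620)
  v6: (1-0.146)·(2.57,-2.21) + 0.146·(-0.63,-2.36) = (2.1028,-2.2319)
Perimeter = Σ |v_{i+1} − v_i|:
  edge 1→2: √(-1.1734² + 3.3735²) = 3.5718 (running 3.5718)
  edge 2→3: √(-3.4644² + -0.8228²) = 3.5608 (running 7.1325)
  edge 3→4: √(0.4985² + -4.5093²) = 4.5368 (running 11.6693)
  edge 4→5: √(2.0183² + -1.7639²) = 2.6805 (running 14.3498)
  edge 5→6: √(2.1294² + 1.5301²) = 2.6222 (running 16.9720)
  edge 6→1: √(-0.0085² + 2.1923²) = 2.1923 (running 19.1643)
Perimeter = 19.1643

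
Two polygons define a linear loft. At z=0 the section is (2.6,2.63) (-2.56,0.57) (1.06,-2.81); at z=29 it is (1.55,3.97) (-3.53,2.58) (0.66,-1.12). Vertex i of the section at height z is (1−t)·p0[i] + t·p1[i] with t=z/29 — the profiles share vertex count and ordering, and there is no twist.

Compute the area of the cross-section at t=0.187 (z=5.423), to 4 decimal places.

Area at t=0.187: 12.4540

Cross-section at t=0.187: each vertex is (1-t)·p0[i] + t·p1[i].
  v1: (1-0.187)·(2.6,2.63) + 0.187·(1.55,3.97) = (2.4036,2.8806)
  v2: (1-0.187)·(-2.56,0.57) + 0.187·(-3.53,2.58) = (-2.7414,0.9459)
  v3: (1-0.187)·(1.06,-2.81) + 0.187·(0.66,-1.12) = (0.9852,-2.4940)
Shoelace sum Σ(x_i·y_{i+1} − x_{i+1}·y_i):
  i=1: 2.4036·0.9459 − -2.7414·2.8806 = +10.1703 (running +10.1703)
  i=2: -2.7414·-2.4940 − 0.9852·0.9459 = +5.9051 (running +16.0754)
  i=3: 0.9852·2.8806 − 2.4036·-2.4940 = +8.8326 (running +24.9080)
Area = |Σ|/2 = |24.9080|/2 = 12.4540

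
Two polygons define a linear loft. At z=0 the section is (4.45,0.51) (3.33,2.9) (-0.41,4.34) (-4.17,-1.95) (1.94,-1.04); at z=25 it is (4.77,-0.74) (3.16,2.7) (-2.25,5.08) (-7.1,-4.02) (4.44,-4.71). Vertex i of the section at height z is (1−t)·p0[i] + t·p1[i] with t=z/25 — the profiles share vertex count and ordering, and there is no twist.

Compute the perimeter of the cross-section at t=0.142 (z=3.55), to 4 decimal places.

Cross-section at t=0.142: each vertex is (1-t)·p0[i] + t·p1[i].
  v1: (1-0.142)·(4.45,0.51) + 0.142·(4.77,-0.74) = (4.4954,0.3325)
  v2: (1-0.142)·(3.33,2.9) + 0.142·(3.16,2.7) = (3.3059,2.8716)
  v3: (1-0.142)·(-0.41,4.34) + 0.142·(-2.25,5.08) = (-0.6713,4.4451)
  v4: (1-0.142)·(-4.17,-1.95) + 0.142·(-7.1,-4.02) = (-4.5861,-2.2439)
  v5: (1-0.142)·(1.94,-1.04) + 0.142·(4.44,-4.71) = (2.2950,-1.5611)
Perimeter = Σ |v_{i+1} − v_i|:
  edge 1→2: √(-1.1896² + 2.5391²) = 2.8039 (running 2.8039)
  edge 2→3: √(-3.9771² + 1.5735²) = 4.2771 (running 7.0810)
  edge 3→4: √(-3.9148² + -6.6890²) = 7.7504 (running 14.8314)
  edge 4→5: √(6.8811² + 0.6828²) = 6.9149 (running 21.7463)
  edge 5→1: √(2.2004² + 1.8936²) = 2.9031 (running 24.6493)
Perimeter = 24.6493

Perimeter at t=0.142: 24.6493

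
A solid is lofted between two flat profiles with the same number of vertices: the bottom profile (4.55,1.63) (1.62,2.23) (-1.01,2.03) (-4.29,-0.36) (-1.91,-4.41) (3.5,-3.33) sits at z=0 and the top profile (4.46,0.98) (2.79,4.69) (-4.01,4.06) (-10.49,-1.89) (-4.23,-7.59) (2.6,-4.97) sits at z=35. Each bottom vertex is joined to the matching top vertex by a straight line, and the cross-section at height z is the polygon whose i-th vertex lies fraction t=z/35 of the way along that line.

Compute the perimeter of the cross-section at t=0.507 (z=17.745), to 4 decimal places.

Cross-section at t=0.507: each vertex is (1-t)·p0[i] + t·p1[i].
  v1: (1-0.507)·(4.55,1.63) + 0.507·(4.46,0.98) = (4.5044,1.3004)
  v2: (1-0.507)·(1.62,2.23) + 0.507·(2.79,4.69) = (2.2132,3.4772)
  v3: (1-0.507)·(-1.01,2.03) + 0.507·(-4.01,4.06) = (-2.5310,3.0592)
  v4: (1-0.507)·(-4.29,-0.36) + 0.507·(-10.49,-1.89) = (-7.4334,-1.1357)
  v5: (1-0.507)·(-1.91,-4.41) + 0.507·(-4.23,-7.59) = (-3.0862,-6.0223)
  v6: (1-0.507)·(3.5,-3.33) + 0.507·(2.6,-4.97) = (3.0437,-4.1615)
Perimeter = Σ |v_{i+1} − v_i|:
  edge 1→2: √(-2.2912² + 2.1768²) = 3.1604 (running 3.1604)
  edge 2→3: √(-4.7442² + -0.4180²) = 4.7626 (running 7.9229)
  edge 3→4: √(-4.9024² + -4.1949²) = 6.4522 (running 14.3751)
  edge 4→5: √(4.3472² + -4.8865²) = 6.5403 (running 20.9155)
  edge 5→6: √(6.1299² + 1.8608²) = 6.4061 (running 27.3216)
  edge 6→1: √(1.4607² + 5.4619²) = 5.6539 (running 32.9755)
Perimeter = 32.9755

Perimeter at t=0.507: 32.9755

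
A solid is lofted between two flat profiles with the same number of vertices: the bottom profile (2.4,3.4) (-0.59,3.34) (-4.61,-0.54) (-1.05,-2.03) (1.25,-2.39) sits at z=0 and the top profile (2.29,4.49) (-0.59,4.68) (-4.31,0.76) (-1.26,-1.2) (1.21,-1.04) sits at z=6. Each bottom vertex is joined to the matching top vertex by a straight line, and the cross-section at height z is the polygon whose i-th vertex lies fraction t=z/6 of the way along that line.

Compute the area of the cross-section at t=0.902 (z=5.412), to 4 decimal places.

Cross-section at t=0.902: each vertex is (1-t)·p0[i] + t·p1[i].
  v1: (1-0.902)·(2.4,3.4) + 0.902·(2.29,4.49) = (2.3008,4.3832)
  v2: (1-0.902)·(-0.59,3.34) + 0.902·(-0.59,4.68) = (-0.5900,4.5487)
  v3: (1-0.902)·(-4.61,-0.54) + 0.902·(-4.31,0.76) = (-4.3394,0.6326)
  v4: (1-0.902)·(-1.05,-2.03) + 0.902·(-1.26,-1.2) = (-1.2394,-1.2813)
  v5: (1-0.902)·(1.25,-2.39) + 0.902·(1.21,-1.04) = (1.2139,-1.1723)
Shoelace sum Σ(x_i·y_{i+1} − x_{i+1}·y_i):
  i=1: 2.3008·4.5487 − -0.5900·4.3832 = +13.0516 (running +13.0516)
  i=2: -0.5900·0.6326 − -4.3394·4.5487 = +19.3653 (running +32.4169)
  i=3: -4.3394·-1.2813 − -1.2394·0.6326 = +6.3443 (running +38.7612)
  i=4: -1.2394·-1.1723 − 1.2139·-1.2813 = +3.0084 (running +41.7696)
  i=5: 1.2139·4.3832 − 2.3008·-1.1723 = +8.0180 (running +49.7877)
Area = |Σ|/2 = |49.7877|/2 = 24.8938

Area at t=0.902: 24.8938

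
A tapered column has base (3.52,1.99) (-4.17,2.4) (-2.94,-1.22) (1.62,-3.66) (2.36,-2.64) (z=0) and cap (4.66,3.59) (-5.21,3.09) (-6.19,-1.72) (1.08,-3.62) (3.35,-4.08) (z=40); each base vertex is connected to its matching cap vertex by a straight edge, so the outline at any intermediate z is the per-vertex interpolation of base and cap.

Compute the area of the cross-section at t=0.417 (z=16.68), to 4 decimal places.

Area at t=0.417: 42.3155

Cross-section at t=0.417: each vertex is (1-t)·p0[i] + t·p1[i].
  v1: (1-0.417)·(3.52,1.99) + 0.417·(4.66,3.59) = (3.9954,2.6572)
  v2: (1-0.417)·(-4.17,2.4) + 0.417·(-5.21,3.09) = (-4.6037,2.6877)
  v3: (1-0.417)·(-2.94,-1.22) + 0.417·(-6.19,-1.72) = (-4.2953,-1.4285)
  v4: (1-0.417)·(1.62,-3.66) + 0.417·(1.08,-3.62) = (1.3948,-3.6433)
  v5: (1-0.417)·(2.36,-2.64) + 0.417·(3.35,-4.08) = (2.7728,-3.2405)
Shoelace sum Σ(x_i·y_{i+1} − x_{i+1}·y_i):
  i=1: 3.9954·2.6877 − -4.6037·2.6572 = +22.9714 (running +22.9714)
  i=2: -4.6037·-1.4285 − -4.2953·2.6877 = +18.1208 (running +41.0922)
  i=3: -4.2953·-3.6433 − 1.3948·-1.4285 = +17.6415 (running +58.7337)
  i=4: 1.3948·-3.2405 − 2.7728·-3.6433 = +5.5824 (running +64.3161)
  i=5: 2.7728·2.6572 − 3.9954·-3.2405 = +20.3149 (running +84.6310)
Area = |Σ|/2 = |84.6310|/2 = 42.3155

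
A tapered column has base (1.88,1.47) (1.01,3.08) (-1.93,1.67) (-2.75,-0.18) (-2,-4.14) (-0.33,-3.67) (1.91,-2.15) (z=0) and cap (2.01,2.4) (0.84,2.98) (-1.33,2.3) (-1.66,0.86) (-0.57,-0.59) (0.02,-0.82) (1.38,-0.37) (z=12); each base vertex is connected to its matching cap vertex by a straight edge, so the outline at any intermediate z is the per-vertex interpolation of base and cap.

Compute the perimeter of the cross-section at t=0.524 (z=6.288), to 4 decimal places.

Cross-section at t=0.524: each vertex is (1-t)·p0[i] + t·p1[i].
  v1: (1-0.524)·(1.88,1.47) + 0.524·(2.01,2.4) = (1.9481,1.9573)
  v2: (1-0.524)·(1.01,3.08) + 0.524·(0.84,2.98) = (0.9209,3.0276)
  v3: (1-0.524)·(-1.93,1.67) + 0.524·(-1.33,2.3) = (-1.6156,2.0001)
  v4: (1-0.524)·(-2.75,-0.18) + 0.524·(-1.66,0.86) = (-2.1788,0.3650)
  v5: (1-0.524)·(-2,-4.14) + 0.524·(-0.57,-0.59) = (-1.2507,-2.2798)
  v6: (1-0.524)·(-0.33,-3.67) + 0.524·(0.02,-0.82) = (-0.1466,-2.1766)
  v7: (1-0.524)·(1.91,-2.15) + 0.524·(1.38,-0.37) = (1.6323,-1.2173)
Perimeter = Σ |v_{i+1} − v_i|:
  edge 1→2: √(-1.0272² + 1.0703²) = 1.4835 (running 1.4835)
  edge 2→3: √(-2.5365² + -1.0275²) = 2.7367 (running 4.2202)
  edge 3→4: √(-0.5632² + -1.6352²) = 1.7294 (running 5.9496)
  edge 4→5: √(0.9282² + -2.6448²) = 2.8029 (running 8.7525)
  edge 5→6: √(1.1041² + 0.1032²) = 1.1089 (running 9.8614)
  edge 6→7: √(1.7789² + 0.9593²) = 2.0211 (running 11.8825)
  edge 7→1: √(0.3158² + 3.1746²) = 3.1903 (running 15.0728)
Perimeter = 15.0728

Perimeter at t=0.524: 15.0728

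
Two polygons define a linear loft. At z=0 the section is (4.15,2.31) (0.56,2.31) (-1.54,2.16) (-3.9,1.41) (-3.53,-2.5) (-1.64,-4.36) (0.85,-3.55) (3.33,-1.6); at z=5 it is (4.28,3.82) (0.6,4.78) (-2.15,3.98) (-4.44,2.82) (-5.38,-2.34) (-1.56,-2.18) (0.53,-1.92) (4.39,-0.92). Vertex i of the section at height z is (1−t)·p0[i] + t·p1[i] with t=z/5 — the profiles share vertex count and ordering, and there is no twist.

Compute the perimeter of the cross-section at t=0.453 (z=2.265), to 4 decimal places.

Perimeter at t=0.453: 26.1420

Cross-section at t=0.453: each vertex is (1-t)·p0[i] + t·p1[i].
  v1: (1-0.453)·(4.15,2.31) + 0.453·(4.28,3.82) = (4.2089,2.9940)
  v2: (1-0.453)·(0.56,2.31) + 0.453·(0.6,4.78) = (0.5781,3.4289)
  v3: (1-0.453)·(-1.54,2.16) + 0.453·(-2.15,3.98) = (-1.8163,2.9845)
  v4: (1-0.453)·(-3.9,1.41) + 0.453·(-4.44,2.82) = (-4.1446,2.0487)
  v5: (1-0.453)·(-3.53,-2.5) + 0.453·(-5.38,-2.34) = (-4.3680,-2.4275)
  v6: (1-0.453)·(-1.64,-4.36) + 0.453·(-1.56,-2.18) = (-1.6038,-3.3725)
  v7: (1-0.453)·(0.85,-3.55) + 0.453·(0.53,-1.92) = (0.7050,-2.8116)
  v8: (1-0.453)·(3.33,-1.6) + 0.453·(4.39,-0.92) = (3.8102,-1.2920)
Perimeter = Σ |v_{i+1} − v_i|:
  edge 1→2: √(-3.6308² + 0.4349²) = 3.6567 (running 3.6567)
  edge 2→3: √(-2.3944² + -0.4445²) = 2.4353 (running 6.0921)
  edge 3→4: √(-2.3283² + -0.9357²) = 2.5093 (running 8.6014)
  edge 4→5: √(-0.2234² + -4.4762²) = 4.4818 (running 13.0832)
  edge 5→6: √(2.7643² + -0.9449²) = 2.9213 (running 16.0045)
  edge 6→7: √(2.3088² + 0.5609²) = 2.3759 (running 18.3805)
  edge 7→8: √(3.1051² + 1.5196²) = 3.4571 (running 21.8375)
  edge 8→1: √(0.3987² + 4.2860²) = 4.3045 (running 26.1420)
Perimeter = 26.1420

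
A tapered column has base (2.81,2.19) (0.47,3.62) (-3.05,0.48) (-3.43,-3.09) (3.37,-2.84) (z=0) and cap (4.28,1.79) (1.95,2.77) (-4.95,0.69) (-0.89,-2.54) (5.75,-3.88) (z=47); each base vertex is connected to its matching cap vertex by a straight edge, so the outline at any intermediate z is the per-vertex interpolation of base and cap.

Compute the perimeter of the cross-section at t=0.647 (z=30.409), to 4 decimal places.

Cross-section at t=0.647: each vertex is (1-t)·p0[i] + t·p1[i].
  v1: (1-0.647)·(2.81,2.19) + 0.647·(4.28,1.79) = (3.7611,1.9312)
  v2: (1-0.647)·(0.47,3.62) + 0.647·(1.95,2.77) = (1.4276,3.0701)
  v3: (1-0.647)·(-3.05,0.48) + 0.647·(-4.95,0.69) = (-4.2793,0.6159)
  v4: (1-0.647)·(-3.43,-3.09) + 0.647·(-0.89,-2.54) = (-1.7866,-2.7341)
  v5: (1-0.647)·(3.37,-2.84) + 0.647·(5.75,-3.88) = (4.9099,-3.5129)
Perimeter = Σ |v_{i+1} − v_i|:
  edge 1→2: √(-2.3335² + 1.1389²) = 2.5966 (running 2.5966)
  edge 2→3: √(-5.7069² + -2.4542²) = 6.2122 (running 8.8088)
  edge 3→4: √(2.4927² + -3.3500²) = 4.1757 (running 12.9844)
  edge 4→5: √(6.6965² + -0.7787²) = 6.7416 (running 19.7260)
  edge 5→1: √(-1.1488² + 5.4441²) = 5.5640 (running 25.2900)
Perimeter = 25.2900

Perimeter at t=0.647: 25.2900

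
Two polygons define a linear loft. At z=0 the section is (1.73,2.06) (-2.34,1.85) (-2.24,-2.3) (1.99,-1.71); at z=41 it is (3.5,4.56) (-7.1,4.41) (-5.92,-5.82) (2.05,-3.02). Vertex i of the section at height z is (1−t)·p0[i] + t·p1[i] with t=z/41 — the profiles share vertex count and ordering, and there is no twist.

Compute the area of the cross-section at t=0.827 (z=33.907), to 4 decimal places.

Area at t=0.827: 67.4851

Cross-section at t=0.827: each vertex is (1-t)·p0[i] + t·p1[i].
  v1: (1-0.827)·(1.73,2.06) + 0.827·(3.5,4.56) = (3.1938,4.1275)
  v2: (1-0.827)·(-2.34,1.85) + 0.827·(-7.1,4.41) = (-6.2765,3.9671)
  v3: (1-0.827)·(-2.24,-2.3) + 0.827·(-5.92,-5.82) = (-5.2834,-5.2110)
  v4: (1-0.827)·(1.99,-1.71) + 0.827·(2.05,-3.02) = (2.0396,-2.7934)
Shoelace sum Σ(x_i·y_{i+1} − x_{i+1}·y_i):
  i=1: 3.1938·3.9671 − -6.2765·4.1275 = +38.5765 (running +38.5765)
  i=2: -6.2765·-5.2110 − -5.2834·3.9671 = +53.6669 (running +92.2434)
  i=3: -5.2834·-2.7934 − 2.0396·-5.2110 = +25.3869 (running +117.6303)
  i=4: 2.0396·4.1275 − 3.1938·-2.7934 = +17.3400 (running +134.9703)
Area = |Σ|/2 = |134.9703|/2 = 67.4851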